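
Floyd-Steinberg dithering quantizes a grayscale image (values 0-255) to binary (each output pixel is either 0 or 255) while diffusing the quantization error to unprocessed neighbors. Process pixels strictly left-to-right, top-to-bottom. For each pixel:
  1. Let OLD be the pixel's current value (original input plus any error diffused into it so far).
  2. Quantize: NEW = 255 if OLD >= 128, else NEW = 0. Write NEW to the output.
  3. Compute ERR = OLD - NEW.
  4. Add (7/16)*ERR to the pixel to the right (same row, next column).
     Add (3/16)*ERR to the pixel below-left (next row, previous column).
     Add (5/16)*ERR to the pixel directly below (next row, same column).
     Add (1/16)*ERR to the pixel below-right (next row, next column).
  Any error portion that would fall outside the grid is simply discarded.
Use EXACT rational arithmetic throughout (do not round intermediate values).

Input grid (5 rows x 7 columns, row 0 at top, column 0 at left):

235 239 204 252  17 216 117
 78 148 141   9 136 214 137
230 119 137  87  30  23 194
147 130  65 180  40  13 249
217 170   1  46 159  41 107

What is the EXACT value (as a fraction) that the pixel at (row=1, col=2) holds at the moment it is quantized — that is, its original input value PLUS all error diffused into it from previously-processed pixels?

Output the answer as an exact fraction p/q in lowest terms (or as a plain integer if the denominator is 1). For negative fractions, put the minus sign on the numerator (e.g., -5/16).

Answer: 1171909/16384

Derivation:
(0,0): OLD=235 → NEW=255, ERR=-20
(0,1): OLD=921/4 → NEW=255, ERR=-99/4
(0,2): OLD=12363/64 → NEW=255, ERR=-3957/64
(0,3): OLD=230349/1024 → NEW=255, ERR=-30771/1024
(0,4): OLD=63131/16384 → NEW=0, ERR=63131/16384
(0,5): OLD=57065021/262144 → NEW=255, ERR=-9781699/262144
(0,6): OLD=422261675/4194304 → NEW=0, ERR=422261675/4194304
(1,0): OLD=4295/64 → NEW=0, ERR=4295/64
(1,1): OLD=80273/512 → NEW=255, ERR=-50287/512
(1,2): OLD=1171909/16384 → NEW=0, ERR=1171909/16384
Target (1,2): original=141, with diffused error = 1171909/16384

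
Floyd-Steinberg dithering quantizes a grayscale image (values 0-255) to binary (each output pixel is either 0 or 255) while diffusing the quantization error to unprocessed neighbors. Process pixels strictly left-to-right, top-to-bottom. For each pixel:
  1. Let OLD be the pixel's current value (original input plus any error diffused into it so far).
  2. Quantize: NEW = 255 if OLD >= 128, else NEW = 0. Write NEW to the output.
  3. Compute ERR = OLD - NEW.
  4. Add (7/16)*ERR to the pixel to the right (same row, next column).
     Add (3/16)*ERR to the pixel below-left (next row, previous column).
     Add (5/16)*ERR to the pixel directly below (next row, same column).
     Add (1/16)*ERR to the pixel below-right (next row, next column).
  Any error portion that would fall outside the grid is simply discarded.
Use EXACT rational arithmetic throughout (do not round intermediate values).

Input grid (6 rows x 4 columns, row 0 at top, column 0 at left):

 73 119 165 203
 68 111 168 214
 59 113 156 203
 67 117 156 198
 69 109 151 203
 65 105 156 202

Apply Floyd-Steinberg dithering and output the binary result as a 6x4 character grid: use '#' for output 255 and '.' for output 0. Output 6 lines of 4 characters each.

(0,0): OLD=73 → NEW=0, ERR=73
(0,1): OLD=2415/16 → NEW=255, ERR=-1665/16
(0,2): OLD=30585/256 → NEW=0, ERR=30585/256
(0,3): OLD=1045583/4096 → NEW=255, ERR=1103/4096
(1,0): OLD=18253/256 → NEW=0, ERR=18253/256
(1,1): OLD=279835/2048 → NEW=255, ERR=-242405/2048
(1,2): OLD=9640247/65536 → NEW=255, ERR=-7071433/65536
(1,3): OLD=182813233/1048576 → NEW=255, ERR=-84573647/1048576
(2,0): OLD=1936217/32768 → NEW=0, ERR=1936217/32768
(2,1): OLD=90269795/1048576 → NEW=0, ERR=90269795/1048576
(2,2): OLD=288198415/2097152 → NEW=255, ERR=-246575345/2097152
(2,3): OLD=4013499955/33554432 → NEW=0, ERR=4013499955/33554432
(3,0): OLD=1704677577/16777216 → NEW=0, ERR=1704677577/16777216
(3,1): OLD=45634809815/268435456 → NEW=255, ERR=-22816231465/268435456
(3,2): OLD=471926123561/4294967296 → NEW=0, ERR=471926123561/4294967296
(3,3): OLD=18973592923295/68719476736 → NEW=255, ERR=1450126355615/68719476736
(4,0): OLD=364278255189/4294967296 → NEW=0, ERR=364278255189/4294967296
(4,1): OLD=5033624031871/34359738368 → NEW=255, ERR=-3728109251969/34359738368
(4,2): OLD=150096239963295/1099511627776 → NEW=255, ERR=-130279225119585/1099511627776
(4,3): OLD=2896082387260169/17592186044416 → NEW=255, ERR=-1589925054065911/17592186044416
(5,0): OLD=39120930354373/549755813888 → NEW=0, ERR=39120930354373/549755813888
(5,1): OLD=1500792637279491/17592186044416 → NEW=0, ERR=1500792637279491/17592186044416
(5,2): OLD=1166085616220191/8796093022208 → NEW=255, ERR=-1076918104442849/8796093022208
(5,3): OLD=31746998961109711/281474976710656 → NEW=0, ERR=31746998961109711/281474976710656
Row 0: .#.#
Row 1: .###
Row 2: ..#.
Row 3: .#.#
Row 4: .###
Row 5: ..#.

Answer: .#.#
.###
..#.
.#.#
.###
..#.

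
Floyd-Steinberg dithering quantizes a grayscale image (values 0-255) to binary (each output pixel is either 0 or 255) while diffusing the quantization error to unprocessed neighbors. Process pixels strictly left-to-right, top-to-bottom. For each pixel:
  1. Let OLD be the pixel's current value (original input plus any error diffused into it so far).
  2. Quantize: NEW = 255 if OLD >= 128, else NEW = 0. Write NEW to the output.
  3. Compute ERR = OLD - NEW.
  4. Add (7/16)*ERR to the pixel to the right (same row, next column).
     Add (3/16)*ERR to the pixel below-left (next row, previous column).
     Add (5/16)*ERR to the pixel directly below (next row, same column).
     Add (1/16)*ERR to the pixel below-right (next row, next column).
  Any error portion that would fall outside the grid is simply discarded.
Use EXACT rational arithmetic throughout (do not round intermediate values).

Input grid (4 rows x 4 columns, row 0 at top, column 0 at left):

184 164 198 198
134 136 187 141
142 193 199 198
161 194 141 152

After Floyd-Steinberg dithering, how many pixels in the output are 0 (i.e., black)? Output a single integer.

Answer: 5

Derivation:
(0,0): OLD=184 → NEW=255, ERR=-71
(0,1): OLD=2127/16 → NEW=255, ERR=-1953/16
(0,2): OLD=37017/256 → NEW=255, ERR=-28263/256
(0,3): OLD=613167/4096 → NEW=255, ERR=-431313/4096
(1,0): OLD=22765/256 → NEW=0, ERR=22765/256
(1,1): OLD=228603/2048 → NEW=0, ERR=228603/2048
(1,2): OLD=11400727/65536 → NEW=255, ERR=-5310953/65536
(1,3): OLD=68932177/1048576 → NEW=0, ERR=68932177/1048576
(2,0): OLD=6249465/32768 → NEW=255, ERR=-2106375/32768
(2,1): OLD=199357379/1048576 → NEW=255, ERR=-68029501/1048576
(2,2): OLD=345178063/2097152 → NEW=255, ERR=-189595697/2097152
(2,3): OLD=5835978931/33554432 → NEW=255, ERR=-2720401229/33554432
(3,0): OLD=2160023273/16777216 → NEW=255, ERR=-2118166807/16777216
(3,1): OLD=26178190007/268435456 → NEW=0, ERR=26178190007/268435456
(3,2): OLD=584791290953/4294967296 → NEW=255, ERR=-510425369527/4294967296
(3,3): OLD=4743034103167/68719476736 → NEW=0, ERR=4743034103167/68719476736
Output grid:
  Row 0: ####  (0 black, running=0)
  Row 1: ..#.  (3 black, running=3)
  Row 2: ####  (0 black, running=3)
  Row 3: #.#.  (2 black, running=5)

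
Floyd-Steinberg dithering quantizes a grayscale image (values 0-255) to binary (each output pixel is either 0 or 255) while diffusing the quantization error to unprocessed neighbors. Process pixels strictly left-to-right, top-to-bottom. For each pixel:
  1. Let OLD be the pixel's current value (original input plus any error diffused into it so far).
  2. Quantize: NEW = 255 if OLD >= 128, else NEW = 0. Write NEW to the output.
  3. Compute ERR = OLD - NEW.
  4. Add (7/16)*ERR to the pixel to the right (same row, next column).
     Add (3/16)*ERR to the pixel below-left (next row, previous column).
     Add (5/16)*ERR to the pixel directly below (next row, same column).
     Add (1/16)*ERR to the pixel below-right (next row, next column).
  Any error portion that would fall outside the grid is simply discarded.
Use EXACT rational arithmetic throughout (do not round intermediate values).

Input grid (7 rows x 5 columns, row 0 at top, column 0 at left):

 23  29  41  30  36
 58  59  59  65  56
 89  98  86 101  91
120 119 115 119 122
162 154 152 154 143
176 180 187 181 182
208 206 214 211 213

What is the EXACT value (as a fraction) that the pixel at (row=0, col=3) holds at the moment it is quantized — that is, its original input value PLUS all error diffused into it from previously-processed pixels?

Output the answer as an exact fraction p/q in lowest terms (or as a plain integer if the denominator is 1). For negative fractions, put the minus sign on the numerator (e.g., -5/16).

(0,0): OLD=23 → NEW=0, ERR=23
(0,1): OLD=625/16 → NEW=0, ERR=625/16
(0,2): OLD=14871/256 → NEW=0, ERR=14871/256
(0,3): OLD=226977/4096 → NEW=0, ERR=226977/4096
Target (0,3): original=30, with diffused error = 226977/4096

Answer: 226977/4096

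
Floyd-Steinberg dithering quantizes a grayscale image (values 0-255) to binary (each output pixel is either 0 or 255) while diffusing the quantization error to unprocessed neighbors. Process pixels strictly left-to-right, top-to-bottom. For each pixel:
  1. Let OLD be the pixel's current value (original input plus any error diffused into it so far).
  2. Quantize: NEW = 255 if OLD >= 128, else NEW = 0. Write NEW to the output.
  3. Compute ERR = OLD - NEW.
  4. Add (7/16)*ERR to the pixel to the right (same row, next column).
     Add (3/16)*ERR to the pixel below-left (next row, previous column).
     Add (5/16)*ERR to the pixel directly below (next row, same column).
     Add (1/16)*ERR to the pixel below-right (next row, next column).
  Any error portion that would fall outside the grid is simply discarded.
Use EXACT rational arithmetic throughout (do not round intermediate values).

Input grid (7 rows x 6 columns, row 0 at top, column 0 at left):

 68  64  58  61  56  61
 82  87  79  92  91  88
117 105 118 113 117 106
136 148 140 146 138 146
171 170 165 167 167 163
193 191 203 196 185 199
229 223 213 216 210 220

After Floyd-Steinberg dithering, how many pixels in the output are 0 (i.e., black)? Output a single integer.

(0,0): OLD=68 → NEW=0, ERR=68
(0,1): OLD=375/4 → NEW=0, ERR=375/4
(0,2): OLD=6337/64 → NEW=0, ERR=6337/64
(0,3): OLD=106823/1024 → NEW=0, ERR=106823/1024
(0,4): OLD=1665265/16384 → NEW=0, ERR=1665265/16384
(0,5): OLD=27647639/262144 → NEW=0, ERR=27647639/262144
(1,0): OLD=7733/64 → NEW=0, ERR=7733/64
(1,1): OLD=98291/512 → NEW=255, ERR=-32269/512
(1,2): OLD=1765999/16384 → NEW=0, ERR=1765999/16384
(1,3): OLD=12910787/65536 → NEW=255, ERR=-3800893/65536
(1,4): OLD=518767465/4194304 → NEW=0, ERR=518767465/4194304
(1,5): OLD=12175071247/67108864 → NEW=255, ERR=-4937689073/67108864
(2,0): OLD=1170977/8192 → NEW=255, ERR=-917983/8192
(2,1): OLD=16787963/262144 → NEW=0, ERR=16787963/262144
(2,2): OLD=691591089/4194304 → NEW=255, ERR=-377956431/4194304
(2,3): OLD=2864859497/33554432 → NEW=0, ERR=2864859497/33554432
(2,4): OLD=188532041915/1073741824 → NEW=255, ERR=-85272123205/1073741824
(2,5): OLD=961950616269/17179869184 → NEW=0, ERR=961950616269/17179869184
(3,0): OLD=473911953/4194304 → NEW=0, ERR=473911953/4194304
(3,1): OLD=6494327997/33554432 → NEW=255, ERR=-2062052163/33554432
(3,2): OLD=28176371527/268435456 → NEW=0, ERR=28176371527/268435456
(3,3): OLD=3403003607189/17179869184 → NEW=255, ERR=-977863034731/17179869184
(3,4): OLD=14309499985013/137438953472 → NEW=0, ERR=14309499985013/137438953472
(3,5): OLD=448787088086203/2199023255552 → NEW=255, ERR=-111963842079557/2199023255552
(4,0): OLD=104575247583/536870912 → NEW=255, ERR=-32326834977/536870912
(4,1): OLD=1298755821907/8589934592 → NEW=255, ERR=-891677499053/8589934592
(4,2): OLD=37898448736009/274877906944 → NEW=255, ERR=-32195417534711/274877906944
(4,3): OLD=545586406186637/4398046511104 → NEW=0, ERR=545586406186637/4398046511104
(4,4): OLD=16938089129209949/70368744177664 → NEW=255, ERR=-1005940636094371/70368744177664
(4,5): OLD=165892349622284651/1125899906842624 → NEW=255, ERR=-121212126622584469/1125899906842624
(5,0): OLD=21264538724777/137438953472 → NEW=255, ERR=-13782394410583/137438953472
(5,1): OLD=391267369911865/4398046511104 → NEW=0, ERR=391267369911865/4398046511104
(5,2): OLD=7814156796858371/35184372088832 → NEW=255, ERR=-1157858085793789/35184372088832
(5,3): OLD=236853432237803089/1125899906842624 → NEW=255, ERR=-50251044007066031/1125899906842624
(5,4): OLD=334558113179147601/2251799813685248 → NEW=255, ERR=-239650839310590639/2251799813685248
(5,5): OLD=4247863365018830597/36028797018963968 → NEW=0, ERR=4247863365018830597/36028797018963968
(6,0): OLD=15083061420727371/70368744177664 → NEW=255, ERR=-2860968344576949/70368744177664
(6,1): OLD=248346555953834479/1125899906842624 → NEW=255, ERR=-38757920291034641/1125899906842624
(6,2): OLD=832478865357913303/4503599627370496 → NEW=255, ERR=-315939039621563177/4503599627370496
(6,3): OLD=10761735283855022491/72057594037927936 → NEW=255, ERR=-7612951195816601189/72057594037927936
(6,4): OLD=172749836680687911995/1152921504606846976 → NEW=255, ERR=-121245146994058066885/1152921504606846976
(6,5): OLD=3766524575933685375677/18446744073709551616 → NEW=255, ERR=-937395162862250286403/18446744073709551616
Output grid:
  Row 0: ......  (6 black, running=6)
  Row 1: .#.#.#  (3 black, running=9)
  Row 2: #.#.#.  (3 black, running=12)
  Row 3: .#.#.#  (3 black, running=15)
  Row 4: ###.##  (1 black, running=16)
  Row 5: #.###.  (2 black, running=18)
  Row 6: ######  (0 black, running=18)

Answer: 18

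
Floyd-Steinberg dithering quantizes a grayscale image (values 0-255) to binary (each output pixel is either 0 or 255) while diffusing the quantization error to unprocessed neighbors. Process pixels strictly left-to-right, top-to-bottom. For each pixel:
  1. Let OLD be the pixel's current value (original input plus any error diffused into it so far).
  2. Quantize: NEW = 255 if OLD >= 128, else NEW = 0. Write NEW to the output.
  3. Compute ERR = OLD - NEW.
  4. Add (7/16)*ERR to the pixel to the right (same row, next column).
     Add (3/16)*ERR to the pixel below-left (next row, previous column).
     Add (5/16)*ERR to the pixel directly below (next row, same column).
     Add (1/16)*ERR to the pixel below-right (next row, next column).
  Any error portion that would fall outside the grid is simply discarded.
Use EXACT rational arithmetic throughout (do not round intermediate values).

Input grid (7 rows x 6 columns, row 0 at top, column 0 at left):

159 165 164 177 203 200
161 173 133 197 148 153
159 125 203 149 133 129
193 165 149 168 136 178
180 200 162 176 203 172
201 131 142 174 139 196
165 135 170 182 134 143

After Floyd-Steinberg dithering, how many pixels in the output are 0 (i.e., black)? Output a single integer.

Answer: 14

Derivation:
(0,0): OLD=159 → NEW=255, ERR=-96
(0,1): OLD=123 → NEW=0, ERR=123
(0,2): OLD=3485/16 → NEW=255, ERR=-595/16
(0,3): OLD=41147/256 → NEW=255, ERR=-24133/256
(0,4): OLD=662557/4096 → NEW=255, ERR=-381923/4096
(0,5): OLD=10433739/65536 → NEW=255, ERR=-6277941/65536
(1,0): OLD=2465/16 → NEW=255, ERR=-1615/16
(1,1): OLD=19751/128 → NEW=255, ERR=-12889/128
(1,2): OLD=275811/4096 → NEW=0, ERR=275811/4096
(1,3): OLD=2903135/16384 → NEW=255, ERR=-1274785/16384
(1,4): OLD=63929557/1048576 → NEW=0, ERR=63929557/1048576
(1,5): OLD=2414413379/16777216 → NEW=255, ERR=-1863776701/16777216
(2,0): OLD=222365/2048 → NEW=0, ERR=222365/2048
(2,1): OLD=9656863/65536 → NEW=255, ERR=-7054817/65536
(2,2): OLD=163645501/1048576 → NEW=255, ERR=-103741379/1048576
(2,3): OLD=814040309/8388608 → NEW=0, ERR=814040309/8388608
(2,4): OLD=45316134591/268435456 → NEW=255, ERR=-23134906689/268435456
(2,5): OLD=259370264873/4294967296 → NEW=0, ERR=259370264873/4294967296
(3,0): OLD=216789117/1048576 → NEW=255, ERR=-50597763/1048576
(3,1): OLD=826148841/8388608 → NEW=0, ERR=826148841/8388608
(3,2): OLD=11585466275/67108864 → NEW=255, ERR=-5527294045/67108864
(3,3): OLD=601074208817/4294967296 → NEW=255, ERR=-494142451663/4294967296
(3,4): OLD=2615479286081/34359738368 → NEW=0, ERR=2615479286081/34359738368
(3,5): OLD=123578432413359/549755813888 → NEW=255, ERR=-16609300128081/549755813888
(4,0): OLD=24613727043/134217728 → NEW=255, ERR=-9611793597/134217728
(4,1): OLD=388665803767/2147483648 → NEW=255, ERR=-158942526473/2147483648
(4,2): OLD=6079186617813/68719476736 → NEW=0, ERR=6079186617813/68719476736
(4,3): OLD=206569883294633/1099511627776 → NEW=255, ERR=-73805581788247/1099511627776
(4,4): OLD=3246895111877465/17592186044416 → NEW=255, ERR=-1239112329448615/17592186044416
(4,5): OLD=38421547062073039/281474976710656 → NEW=255, ERR=-33354571999144241/281474976710656
(5,0): OLD=5660536344789/34359738368 → NEW=255, ERR=-3101196939051/34359738368
(5,1): OLD=88504783388037/1099511627776 → NEW=0, ERR=88504783388037/1099511627776
(5,2): OLD=1650581756264727/8796093022208 → NEW=255, ERR=-592421964398313/8796093022208
(5,3): OLD=32617226688832285/281474976710656 → NEW=0, ERR=32617226688832285/281474976710656
(5,4): OLD=79529250466901473/562949953421312 → NEW=255, ERR=-64022987655533087/562949953421312
(5,5): OLD=944052825806704733/9007199254740992 → NEW=0, ERR=944052825806704733/9007199254740992
(6,0): OLD=2672033537244591/17592186044416 → NEW=255, ERR=-1813973904081489/17592186044416
(6,1): OLD=27239342579227107/281474976710656 → NEW=0, ERR=27239342579227107/281474976710656
(6,2): OLD=245502181254419579/1125899906842624 → NEW=255, ERR=-41602294990449541/1125899906842624
(6,3): OLD=3179781060193037415/18014398509481984 → NEW=255, ERR=-1413890559724868505/18014398509481984
(6,4): OLD=26233777924295494879/288230376151711744 → NEW=0, ERR=26233777924295494879/288230376151711744
(6,5): OLD=961376228554624751161/4611686018427387904 → NEW=255, ERR=-214603706144359164359/4611686018427387904
Output grid:
  Row 0: #.####  (1 black, running=1)
  Row 1: ##.#.#  (2 black, running=3)
  Row 2: .##.#.  (3 black, running=6)
  Row 3: #.##.#  (2 black, running=8)
  Row 4: ##.###  (1 black, running=9)
  Row 5: #.#.#.  (3 black, running=12)
  Row 6: #.##.#  (2 black, running=14)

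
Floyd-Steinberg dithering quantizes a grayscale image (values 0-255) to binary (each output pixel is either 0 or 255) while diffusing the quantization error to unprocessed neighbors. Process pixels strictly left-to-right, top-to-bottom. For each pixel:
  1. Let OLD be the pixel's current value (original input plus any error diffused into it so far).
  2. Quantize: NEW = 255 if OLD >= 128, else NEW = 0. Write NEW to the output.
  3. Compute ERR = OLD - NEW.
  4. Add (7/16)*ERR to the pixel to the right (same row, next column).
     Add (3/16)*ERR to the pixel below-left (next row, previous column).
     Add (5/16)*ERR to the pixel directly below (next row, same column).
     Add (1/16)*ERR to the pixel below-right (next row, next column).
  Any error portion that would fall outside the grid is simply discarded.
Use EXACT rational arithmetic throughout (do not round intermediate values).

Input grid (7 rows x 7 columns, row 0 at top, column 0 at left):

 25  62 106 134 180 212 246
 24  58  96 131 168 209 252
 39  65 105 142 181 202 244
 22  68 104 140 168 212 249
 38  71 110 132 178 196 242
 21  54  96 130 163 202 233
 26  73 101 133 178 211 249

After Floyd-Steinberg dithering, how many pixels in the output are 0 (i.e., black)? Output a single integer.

Answer: 22

Derivation:
(0,0): OLD=25 → NEW=0, ERR=25
(0,1): OLD=1167/16 → NEW=0, ERR=1167/16
(0,2): OLD=35305/256 → NEW=255, ERR=-29975/256
(0,3): OLD=339039/4096 → NEW=0, ERR=339039/4096
(0,4): OLD=14169753/65536 → NEW=255, ERR=-2541927/65536
(0,5): OLD=204504623/1048576 → NEW=255, ERR=-62882257/1048576
(0,6): OLD=3687019337/16777216 → NEW=255, ERR=-591170743/16777216
(1,0): OLD=11645/256 → NEW=0, ERR=11645/256
(1,1): OLD=164459/2048 → NEW=0, ERR=164459/2048
(1,2): OLD=7511751/65536 → NEW=0, ERR=7511751/65536
(1,3): OLD=50442363/262144 → NEW=255, ERR=-16404357/262144
(1,4): OLD=2054043345/16777216 → NEW=0, ERR=2054043345/16777216
(1,5): OLD=31513243809/134217728 → NEW=255, ERR=-2712276831/134217728
(1,6): OLD=490484182863/2147483648 → NEW=255, ERR=-57124147377/2147483648
(2,0): OLD=2237129/32768 → NEW=0, ERR=2237129/32768
(2,1): OLD=151307059/1048576 → NEW=255, ERR=-116079821/1048576
(2,2): OLD=1437339737/16777216 → NEW=0, ERR=1437339737/16777216
(2,3): OLD=25507478481/134217728 → NEW=255, ERR=-8718042159/134217728
(2,4): OLD=196647058849/1073741824 → NEW=255, ERR=-77157106271/1073741824
(2,5): OLD=5735030622091/34359738368 → NEW=255, ERR=-3026702661749/34359738368
(2,6): OLD=107689225297533/549755813888 → NEW=255, ERR=-32498507243907/549755813888
(3,0): OLD=378799929/16777216 → NEW=0, ERR=378799929/16777216
(3,1): OLD=8538127045/134217728 → NEW=0, ERR=8538127045/134217728
(3,2): OLD=149793217311/1073741824 → NEW=255, ERR=-124010947809/1073741824
(3,3): OLD=262225447273/4294967296 → NEW=0, ERR=262225447273/4294967296
(3,4): OLD=83386537999161/549755813888 → NEW=255, ERR=-56801194542279/549755813888
(3,5): OLD=544013592914875/4398046511104 → NEW=0, ERR=544013592914875/4398046511104
(3,6): OLD=19642554220182309/70368744177664 → NEW=255, ERR=1698524454877989/70368744177664
(4,0): OLD=122370756919/2147483648 → NEW=0, ERR=122370756919/2147483648
(4,1): OLD=3283607590219/34359738368 → NEW=0, ERR=3283607590219/34359738368
(4,2): OLD=72095812267845/549755813888 → NEW=255, ERR=-68091920273595/549755813888
(4,3): OLD=309183967182983/4398046511104 → NEW=0, ERR=309183967182983/4398046511104
(4,4): OLD=7159218044483045/35184372088832 → NEW=255, ERR=-1812796838169115/35184372088832
(4,5): OLD=236643333903198949/1125899906842624 → NEW=255, ERR=-50461142341670171/1125899906842624
(4,6): OLD=4281405879079396051/18014398509481984 → NEW=255, ERR=-312265740838509869/18014398509481984
(5,0): OLD=31185355415825/549755813888 → NEW=0, ERR=31185355415825/549755813888
(5,1): OLD=391513135639003/4398046511104 → NEW=0, ERR=391513135639003/4398046511104
(5,2): OLD=4060084126340973/35184372088832 → NEW=0, ERR=4060084126340973/35184372088832
(5,3): OLD=52087584052229633/281474976710656 → NEW=255, ERR=-19688535008987647/281474976710656
(5,4): OLD=2022788151260684011/18014398509481984 → NEW=0, ERR=2022788151260684011/18014398509481984
(5,5): OLD=33240106225239415099/144115188075855872 → NEW=255, ERR=-3509266734103832261/144115188075855872
(5,6): OLD=493746898154789688341/2305843009213693952 → NEW=255, ERR=-94243069194702269419/2305843009213693952
(6,0): OLD=4251540972169273/70368744177664 → NEW=0, ERR=4251540972169273/70368744177664
(6,1): OLD=171624761107088141/1125899906842624 → NEW=255, ERR=-115479715137780979/1125899906842624
(6,2): OLD=1524674646323502215/18014398509481984 → NEW=0, ERR=1524674646323502215/18014398509481984
(6,3): OLD=25427079438017380313/144115188075855872 → NEW=255, ERR=-11322293521325867047/144115188075855872
(6,4): OLD=48935899614283830315/288230376151711744 → NEW=255, ERR=-24562846304402664405/288230376151711744
(6,5): OLD=6104452943107835739543/36893488147419103232 → NEW=255, ERR=-3303386534484035584617/36893488147419103232
(6,6): OLD=115422133218422695571633/590295810358705651712 → NEW=255, ERR=-35103298423047245614927/590295810358705651712
Output grid:
  Row 0: ..#.###  (3 black, running=3)
  Row 1: ...#.##  (4 black, running=7)
  Row 2: .#.####  (2 black, running=9)
  Row 3: ..#.#.#  (4 black, running=13)
  Row 4: ..#.###  (3 black, running=16)
  Row 5: ...#.##  (4 black, running=20)
  Row 6: .#.####  (2 black, running=22)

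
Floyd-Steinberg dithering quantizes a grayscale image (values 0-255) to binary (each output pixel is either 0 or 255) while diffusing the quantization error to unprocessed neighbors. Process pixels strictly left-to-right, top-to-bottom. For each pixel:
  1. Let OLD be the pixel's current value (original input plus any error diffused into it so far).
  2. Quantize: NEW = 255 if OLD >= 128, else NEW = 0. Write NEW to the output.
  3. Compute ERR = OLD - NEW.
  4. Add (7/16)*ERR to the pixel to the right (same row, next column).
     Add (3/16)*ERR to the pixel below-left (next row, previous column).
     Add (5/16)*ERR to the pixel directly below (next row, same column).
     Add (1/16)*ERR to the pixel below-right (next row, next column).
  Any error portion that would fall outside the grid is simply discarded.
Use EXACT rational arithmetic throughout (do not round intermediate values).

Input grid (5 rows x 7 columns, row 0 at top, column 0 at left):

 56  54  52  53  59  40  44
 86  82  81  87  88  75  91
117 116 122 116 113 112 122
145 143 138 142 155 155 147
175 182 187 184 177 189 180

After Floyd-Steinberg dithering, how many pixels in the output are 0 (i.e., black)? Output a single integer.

Answer: 18

Derivation:
(0,0): OLD=56 → NEW=0, ERR=56
(0,1): OLD=157/2 → NEW=0, ERR=157/2
(0,2): OLD=2763/32 → NEW=0, ERR=2763/32
(0,3): OLD=46477/512 → NEW=0, ERR=46477/512
(0,4): OLD=808667/8192 → NEW=0, ERR=808667/8192
(0,5): OLD=10903549/131072 → NEW=0, ERR=10903549/131072
(0,6): OLD=168599531/2097152 → NEW=0, ERR=168599531/2097152
(1,0): OLD=3783/32 → NEW=0, ERR=3783/32
(1,1): OLD=45553/256 → NEW=255, ERR=-19727/256
(1,2): OLD=788037/8192 → NEW=0, ERR=788037/8192
(1,3): OLD=5942753/32768 → NEW=255, ERR=-2413087/32768
(1,4): OLD=226285059/2097152 → NEW=0, ERR=226285059/2097152
(1,5): OLD=2842839539/16777216 → NEW=255, ERR=-1435350541/16777216
(1,6): OLD=22519808221/268435456 → NEW=0, ERR=22519808221/268435456
(2,0): OLD=571371/4096 → NEW=255, ERR=-473109/4096
(2,1): OLD=8757065/131072 → NEW=0, ERR=8757065/131072
(2,2): OLD=341137691/2097152 → NEW=255, ERR=-193636069/2097152
(2,3): OLD=1322633219/16777216 → NEW=0, ERR=1322633219/16777216
(2,4): OLD=21550744627/134217728 → NEW=255, ERR=-12674776013/134217728
(2,5): OLD=285285341905/4294967296 → NEW=0, ERR=285285341905/4294967296
(2,6): OLD=11814908474311/68719476736 → NEW=255, ERR=-5708558093369/68719476736
(3,0): OLD=254660795/2097152 → NEW=0, ERR=254660795/2097152
(3,1): OLD=3229167263/16777216 → NEW=255, ERR=-1049022817/16777216
(3,2): OLD=13522147213/134217728 → NEW=0, ERR=13522147213/134217728
(3,3): OLD=100521500203/536870912 → NEW=255, ERR=-36380582357/536870912
(3,4): OLD=7780692249787/68719476736 → NEW=0, ERR=7780692249787/68719476736
(3,5): OLD=112048407903713/549755813888 → NEW=255, ERR=-28139324637727/549755813888
(3,6): OLD=904224601829567/8796093022208 → NEW=0, ERR=904224601829567/8796093022208
(4,0): OLD=54015568149/268435456 → NEW=255, ERR=-14435473131/268435456
(4,1): OLD=710443375633/4294967296 → NEW=255, ERR=-384773284847/4294967296
(4,2): OLD=11178988892063/68719476736 → NEW=255, ERR=-6344477675617/68719476736
(4,3): OLD=82440319597701/549755813888 → NEW=255, ERR=-57747412943739/549755813888
(4,4): OLD=671116287034687/4398046511104 → NEW=255, ERR=-450385573296833/4398046511104
(4,5): OLD=21751443715444607/140737488355328 → NEW=255, ERR=-14136615815164033/140737488355328
(4,6): OLD=371501956796303657/2251799813685248 → NEW=255, ERR=-202706995693434583/2251799813685248
Output grid:
  Row 0: .......  (7 black, running=7)
  Row 1: .#.#.#.  (4 black, running=11)
  Row 2: #.#.#.#  (3 black, running=14)
  Row 3: .#.#.#.  (4 black, running=18)
  Row 4: #######  (0 black, running=18)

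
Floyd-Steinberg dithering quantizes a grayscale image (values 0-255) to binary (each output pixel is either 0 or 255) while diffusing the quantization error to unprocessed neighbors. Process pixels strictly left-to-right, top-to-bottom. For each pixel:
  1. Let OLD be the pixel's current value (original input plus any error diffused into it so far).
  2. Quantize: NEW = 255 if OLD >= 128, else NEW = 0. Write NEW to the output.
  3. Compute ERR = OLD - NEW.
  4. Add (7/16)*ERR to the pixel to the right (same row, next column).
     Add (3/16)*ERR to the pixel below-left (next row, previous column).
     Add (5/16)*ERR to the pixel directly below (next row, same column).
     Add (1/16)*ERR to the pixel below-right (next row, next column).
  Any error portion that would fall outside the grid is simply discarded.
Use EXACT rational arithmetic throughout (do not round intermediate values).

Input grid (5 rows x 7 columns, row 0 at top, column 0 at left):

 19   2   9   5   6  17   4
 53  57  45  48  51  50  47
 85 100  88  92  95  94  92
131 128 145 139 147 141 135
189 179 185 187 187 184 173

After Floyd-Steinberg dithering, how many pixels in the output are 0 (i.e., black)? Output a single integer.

(0,0): OLD=19 → NEW=0, ERR=19
(0,1): OLD=165/16 → NEW=0, ERR=165/16
(0,2): OLD=3459/256 → NEW=0, ERR=3459/256
(0,3): OLD=44693/4096 → NEW=0, ERR=44693/4096
(0,4): OLD=706067/65536 → NEW=0, ERR=706067/65536
(0,5): OLD=22768261/1048576 → NEW=0, ERR=22768261/1048576
(0,6): OLD=226486691/16777216 → NEW=0, ERR=226486691/16777216
(1,0): OLD=15583/256 → NEW=0, ERR=15583/256
(1,1): OLD=185497/2048 → NEW=0, ERR=185497/2048
(1,2): OLD=5999117/65536 → NEW=0, ERR=5999117/65536
(1,3): OLD=24726153/262144 → NEW=0, ERR=24726153/262144
(1,4): OLD=1684201851/16777216 → NEW=0, ERR=1684201851/16777216
(1,5): OLD=13946429931/134217728 → NEW=0, ERR=13946429931/134217728
(1,6): OLD=210530546021/2147483648 → NEW=0, ERR=210530546021/2147483648
(2,0): OLD=3965091/32768 → NEW=0, ERR=3965091/32768
(2,1): OLD=212034993/1048576 → NEW=255, ERR=-55351887/1048576
(2,2): OLD=1960549459/16777216 → NEW=0, ERR=1960549459/16777216
(2,3): OLD=26460328315/134217728 → NEW=255, ERR=-7765192325/134217728
(2,4): OLD=135760877227/1073741824 → NEW=0, ERR=135760877227/1073741824
(2,5): OLD=7093351557241/34359738368 → NEW=255, ERR=-1668381726599/34359738368
(2,6): OLD=59311592535519/549755813888 → NEW=0, ERR=59311592535519/549755813888
(3,0): OLD=2666174195/16777216 → NEW=255, ERR=-1612015885/16777216
(3,1): OLD=13279625591/134217728 → NEW=0, ERR=13279625591/134217728
(3,2): OLD=226191933973/1073741824 → NEW=255, ERR=-47612231147/1073741824
(3,3): OLD=569216575651/4294967296 → NEW=255, ERR=-526000084829/4294967296
(3,4): OLD=66086805832435/549755813888 → NEW=0, ERR=66086805832435/549755813888
(3,5): OLD=908415282788617/4398046511104 → NEW=255, ERR=-213086577542903/4398046511104
(3,6): OLD=10167085261600407/70368744177664 → NEW=255, ERR=-7776944503703913/70368744177664
(4,0): OLD=381232650845/2147483648 → NEW=255, ERR=-166375679395/2147483648
(4,1): OLD=5556122039225/34359738368 → NEW=255, ERR=-3205611244615/34359738368
(4,2): OLD=62423171988855/549755813888 → NEW=0, ERR=62423171988855/549755813888
(4,3): OLD=959537249967181/4398046511104 → NEW=255, ERR=-161964610364339/4398046511104
(4,4): OLD=6745395651238295/35184372088832 → NEW=255, ERR=-2226619231413865/35184372088832
(4,5): OLD=144074265051256407/1125899906842624 → NEW=0, ERR=144074265051256407/1125899906842624
(4,6): OLD=3448305073351881873/18014398509481984 → NEW=255, ERR=-1145366546566024047/18014398509481984
Output grid:
  Row 0: .......  (7 black, running=7)
  Row 1: .......  (7 black, running=14)
  Row 2: .#.#.#.  (4 black, running=18)
  Row 3: #.##.##  (2 black, running=20)
  Row 4: ##.##.#  (2 black, running=22)

Answer: 22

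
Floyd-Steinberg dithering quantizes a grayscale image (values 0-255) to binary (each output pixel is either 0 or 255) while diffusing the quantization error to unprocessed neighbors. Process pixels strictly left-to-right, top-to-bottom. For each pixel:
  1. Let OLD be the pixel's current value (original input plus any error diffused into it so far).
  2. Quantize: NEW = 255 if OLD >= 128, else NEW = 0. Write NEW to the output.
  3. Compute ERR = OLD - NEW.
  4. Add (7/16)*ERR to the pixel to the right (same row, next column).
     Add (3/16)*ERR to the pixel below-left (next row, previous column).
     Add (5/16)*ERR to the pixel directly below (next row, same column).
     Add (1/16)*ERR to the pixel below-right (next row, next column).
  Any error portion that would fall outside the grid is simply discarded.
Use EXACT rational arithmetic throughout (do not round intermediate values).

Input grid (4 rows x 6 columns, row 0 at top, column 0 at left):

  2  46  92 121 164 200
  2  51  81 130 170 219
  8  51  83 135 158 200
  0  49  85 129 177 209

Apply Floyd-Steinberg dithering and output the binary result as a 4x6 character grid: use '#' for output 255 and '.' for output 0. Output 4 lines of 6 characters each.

(0,0): OLD=2 → NEW=0, ERR=2
(0,1): OLD=375/8 → NEW=0, ERR=375/8
(0,2): OLD=14401/128 → NEW=0, ERR=14401/128
(0,3): OLD=348615/2048 → NEW=255, ERR=-173625/2048
(0,4): OLD=4158577/32768 → NEW=0, ERR=4158577/32768
(0,5): OLD=133967639/524288 → NEW=255, ERR=274199/524288
(1,0): OLD=1461/128 → NEW=0, ERR=1461/128
(1,1): OLD=94067/1024 → NEW=0, ERR=94067/1024
(1,2): OLD=4698351/32768 → NEW=255, ERR=-3657489/32768
(1,3): OLD=11206851/131072 → NEW=0, ERR=11206851/131072
(1,4): OLD=2028915945/8388608 → NEW=255, ERR=-110179095/8388608
(1,5): OLD=29708960399/134217728 → NEW=255, ERR=-4516560241/134217728
(2,0): OLD=471713/16384 → NEW=0, ERR=471713/16384
(2,1): OLD=37794939/524288 → NEW=0, ERR=37794939/524288
(2,2): OLD=850864433/8388608 → NEW=0, ERR=850864433/8388608
(2,3): OLD=13197391081/67108864 → NEW=255, ERR=-3915369239/67108864
(2,4): OLD=273599054139/2147483648 → NEW=0, ERR=273599054139/2147483648
(2,5): OLD=8397610384973/34359738368 → NEW=255, ERR=-364122898867/34359738368
(3,0): OLD=188858897/8388608 → NEW=0, ERR=188858897/8388608
(3,1): OLD=6858193213/67108864 → NEW=0, ERR=6858193213/67108864
(3,2): OLD=83200814663/536870912 → NEW=255, ERR=-53701267897/536870912
(3,3): OLD=3340930127381/34359738368 → NEW=0, ERR=3340930127381/34359738368
(3,4): OLD=69742088266997/274877906944 → NEW=255, ERR=-351778003723/274877906944
(3,5): OLD=937185037769787/4398046511104 → NEW=255, ERR=-184316822561733/4398046511104
Row 0: ...#.#
Row 1: ..#.##
Row 2: ...#.#
Row 3: ..#.##

Answer: ...#.#
..#.##
...#.#
..#.##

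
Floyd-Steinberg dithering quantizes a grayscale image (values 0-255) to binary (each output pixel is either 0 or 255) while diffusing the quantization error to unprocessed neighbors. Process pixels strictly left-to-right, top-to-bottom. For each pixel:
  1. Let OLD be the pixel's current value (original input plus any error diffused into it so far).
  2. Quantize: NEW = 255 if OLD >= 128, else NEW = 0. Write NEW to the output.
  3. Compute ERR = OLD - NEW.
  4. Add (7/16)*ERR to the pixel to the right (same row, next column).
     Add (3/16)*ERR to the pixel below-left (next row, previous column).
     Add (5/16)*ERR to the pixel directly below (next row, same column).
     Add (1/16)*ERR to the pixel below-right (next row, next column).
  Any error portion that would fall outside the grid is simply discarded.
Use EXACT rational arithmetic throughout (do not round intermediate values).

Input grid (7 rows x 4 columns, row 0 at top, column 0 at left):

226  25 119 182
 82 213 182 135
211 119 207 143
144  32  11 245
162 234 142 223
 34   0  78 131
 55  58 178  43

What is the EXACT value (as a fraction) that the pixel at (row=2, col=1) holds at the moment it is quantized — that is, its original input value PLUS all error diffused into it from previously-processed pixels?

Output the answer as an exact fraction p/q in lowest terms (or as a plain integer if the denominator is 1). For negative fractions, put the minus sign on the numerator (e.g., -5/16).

(0,0): OLD=226 → NEW=255, ERR=-29
(0,1): OLD=197/16 → NEW=0, ERR=197/16
(0,2): OLD=31843/256 → NEW=0, ERR=31843/256
(0,3): OLD=968373/4096 → NEW=255, ERR=-76107/4096
(1,0): OLD=19263/256 → NEW=0, ERR=19263/256
(1,1): OLD=555577/2048 → NEW=255, ERR=33337/2048
(1,2): OLD=14763821/65536 → NEW=255, ERR=-1947859/65536
(1,3): OLD=129985995/1048576 → NEW=0, ERR=129985995/1048576
(2,0): OLD=7784579/32768 → NEW=255, ERR=-571261/32768
(2,1): OLD=121204561/1048576 → NEW=0, ERR=121204561/1048576
Target (2,1): original=119, with diffused error = 121204561/1048576

Answer: 121204561/1048576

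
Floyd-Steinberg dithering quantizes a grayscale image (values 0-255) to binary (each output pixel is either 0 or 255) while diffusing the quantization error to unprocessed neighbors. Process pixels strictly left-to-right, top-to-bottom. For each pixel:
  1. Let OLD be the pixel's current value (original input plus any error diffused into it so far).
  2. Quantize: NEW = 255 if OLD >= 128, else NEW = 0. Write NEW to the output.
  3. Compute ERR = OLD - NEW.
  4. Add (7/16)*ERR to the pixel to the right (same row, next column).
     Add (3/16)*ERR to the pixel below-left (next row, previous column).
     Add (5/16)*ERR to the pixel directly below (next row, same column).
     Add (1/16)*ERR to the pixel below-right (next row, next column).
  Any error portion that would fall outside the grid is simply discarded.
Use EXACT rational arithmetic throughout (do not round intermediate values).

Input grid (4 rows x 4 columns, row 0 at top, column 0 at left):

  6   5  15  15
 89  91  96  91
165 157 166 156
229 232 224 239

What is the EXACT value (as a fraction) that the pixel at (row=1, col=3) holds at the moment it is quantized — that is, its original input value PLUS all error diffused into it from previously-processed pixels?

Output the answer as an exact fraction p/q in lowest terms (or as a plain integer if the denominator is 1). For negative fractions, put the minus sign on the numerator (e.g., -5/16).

Answer: 64733395/524288

Derivation:
(0,0): OLD=6 → NEW=0, ERR=6
(0,1): OLD=61/8 → NEW=0, ERR=61/8
(0,2): OLD=2347/128 → NEW=0, ERR=2347/128
(0,3): OLD=47149/2048 → NEW=0, ERR=47149/2048
(1,0): OLD=11815/128 → NEW=0, ERR=11815/128
(1,1): OLD=140881/1024 → NEW=255, ERR=-120239/1024
(1,2): OLD=1807205/32768 → NEW=0, ERR=1807205/32768
(1,3): OLD=64733395/524288 → NEW=0, ERR=64733395/524288
Target (1,3): original=91, with diffused error = 64733395/524288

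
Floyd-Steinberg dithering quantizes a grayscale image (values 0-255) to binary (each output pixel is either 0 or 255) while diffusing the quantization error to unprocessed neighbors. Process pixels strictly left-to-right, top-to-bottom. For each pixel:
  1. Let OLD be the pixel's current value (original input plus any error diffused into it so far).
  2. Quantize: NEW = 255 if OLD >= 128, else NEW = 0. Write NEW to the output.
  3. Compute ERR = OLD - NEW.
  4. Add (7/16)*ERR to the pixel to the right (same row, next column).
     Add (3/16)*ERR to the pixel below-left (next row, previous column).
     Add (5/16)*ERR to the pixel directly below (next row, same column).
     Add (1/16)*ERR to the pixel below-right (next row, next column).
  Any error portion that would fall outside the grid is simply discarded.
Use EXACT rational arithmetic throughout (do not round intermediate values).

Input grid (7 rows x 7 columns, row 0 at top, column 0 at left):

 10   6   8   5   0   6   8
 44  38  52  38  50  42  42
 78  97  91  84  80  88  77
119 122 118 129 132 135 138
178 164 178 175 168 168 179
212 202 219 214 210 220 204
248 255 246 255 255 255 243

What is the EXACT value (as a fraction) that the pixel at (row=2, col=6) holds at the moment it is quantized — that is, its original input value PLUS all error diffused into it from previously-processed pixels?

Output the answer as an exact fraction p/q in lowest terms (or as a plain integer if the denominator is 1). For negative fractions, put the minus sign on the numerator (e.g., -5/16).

Answer: 20545972441481/274877906944

Derivation:
(0,0): OLD=10 → NEW=0, ERR=10
(0,1): OLD=83/8 → NEW=0, ERR=83/8
(0,2): OLD=1605/128 → NEW=0, ERR=1605/128
(0,3): OLD=21475/2048 → NEW=0, ERR=21475/2048
(0,4): OLD=150325/32768 → NEW=0, ERR=150325/32768
(0,5): OLD=4198003/524288 → NEW=0, ERR=4198003/524288
(0,6): OLD=96494885/8388608 → NEW=0, ERR=96494885/8388608
(1,0): OLD=6281/128 → NEW=0, ERR=6281/128
(1,1): OLD=67263/1024 → NEW=0, ERR=67263/1024
(1,2): OLD=2859691/32768 → NEW=0, ERR=2859691/32768
(1,3): OLD=10630159/131072 → NEW=0, ERR=10630159/131072
(1,4): OLD=747192461/8388608 → NEW=0, ERR=747192461/8388608
(1,5): OLD=5765649949/67108864 → NEW=0, ERR=5765649949/67108864
(1,6): OLD=89853846035/1073741824 → NEW=0, ERR=89853846035/1073741824
(2,0): OLD=1730981/16384 → NEW=0, ERR=1730981/16384
(2,1): OLD=96038759/524288 → NEW=255, ERR=-37654681/524288
(2,2): OLD=890556405/8388608 → NEW=0, ERR=890556405/8388608
(2,3): OLD=11941746573/67108864 → NEW=255, ERR=-5171013747/67108864
(2,4): OLD=51164769693/536870912 → NEW=0, ERR=51164769693/536870912
(2,5): OLD=3054589432927/17179869184 → NEW=255, ERR=-1326277208993/17179869184
(2,6): OLD=20545972441481/274877906944 → NEW=0, ERR=20545972441481/274877906944
Target (2,6): original=77, with diffused error = 20545972441481/274877906944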